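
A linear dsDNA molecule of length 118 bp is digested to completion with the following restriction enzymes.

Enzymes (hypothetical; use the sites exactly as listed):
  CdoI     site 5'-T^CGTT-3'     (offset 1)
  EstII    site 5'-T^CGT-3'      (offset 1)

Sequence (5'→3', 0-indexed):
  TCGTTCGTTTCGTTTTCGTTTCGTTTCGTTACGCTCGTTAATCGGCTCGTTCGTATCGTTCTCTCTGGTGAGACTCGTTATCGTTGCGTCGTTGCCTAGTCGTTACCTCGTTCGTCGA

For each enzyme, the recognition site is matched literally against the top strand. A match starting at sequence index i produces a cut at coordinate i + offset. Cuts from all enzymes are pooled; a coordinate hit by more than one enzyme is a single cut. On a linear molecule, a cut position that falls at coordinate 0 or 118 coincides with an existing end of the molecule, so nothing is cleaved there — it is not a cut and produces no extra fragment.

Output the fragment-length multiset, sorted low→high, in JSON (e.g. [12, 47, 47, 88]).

[1,4,4,4,5,5,5,5,6,6,6,8,8,9,11,12,19]

Site scan:
  CdoI TCGTT/1: at [0, 4, 9, 15, 20, 25, 34, 46, 55, 74, 80, 88, 99, 107] ⇒ [1, 5, 10, 16, 21, 26, 35, 47, 56, 75, 81, 89, 100, 108]
  EstII TCGT/1: at [0, 4, 9, 15, 20, 25, 34, 46, 50, 55, 74, 80, 88, 99, 107, 111] ⇒ [1, 5, 10, 16, 21, 26, 35, 47, 51, 56, 75, 81, 89, 100, 108, 112]

Pooled cuts: [1, 5, 10, 16, 21, 26, 35, 47, 51, 56, 75, 81, 89, 100, 108, 112]

Fragment lengths:
  [0,1): 1 bp
  [1,5): 4 bp
  [5,10): 5 bp
  [10,16): 6 bp
  [16,21): 5 bp
  [21,26): 5 bp
  [26,35): 9 bp
  [35,47): 12 bp
  [47,51): 4 bp
  [51,56): 5 bp
  [56,75): 19 bp
  [75,81): 6 bp
  [81,89): 8 bp
  [89,100): 11 bp
  [100,108): 8 bp
  [108,112): 4 bp
  [112,118): 6 bp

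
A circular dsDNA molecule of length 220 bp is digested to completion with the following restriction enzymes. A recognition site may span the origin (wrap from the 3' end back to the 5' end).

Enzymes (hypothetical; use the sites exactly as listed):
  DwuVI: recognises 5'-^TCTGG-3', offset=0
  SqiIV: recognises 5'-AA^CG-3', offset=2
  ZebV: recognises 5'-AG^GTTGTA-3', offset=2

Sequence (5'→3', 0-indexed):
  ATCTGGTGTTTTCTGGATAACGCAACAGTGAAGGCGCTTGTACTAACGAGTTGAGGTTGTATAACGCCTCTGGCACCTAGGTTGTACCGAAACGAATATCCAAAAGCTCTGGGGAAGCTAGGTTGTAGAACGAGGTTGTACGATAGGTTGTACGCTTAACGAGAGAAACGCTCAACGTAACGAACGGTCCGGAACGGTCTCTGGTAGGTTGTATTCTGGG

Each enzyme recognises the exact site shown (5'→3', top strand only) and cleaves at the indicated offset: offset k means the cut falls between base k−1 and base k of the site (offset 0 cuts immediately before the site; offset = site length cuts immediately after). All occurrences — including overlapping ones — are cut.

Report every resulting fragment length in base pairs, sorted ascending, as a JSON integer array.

Site scan:
  DwuVI TCTGG/0: at [1, 11, 68, 107, 199, 214] ⇒ [1, 11, 68, 107, 199, 214]
  SqiIV AACG/2: at [18, 44, 62, 90, 128, 157, 166, 173, 178, 182, 192] ⇒ [20, 46, 64, 92, 130, 159, 168, 175, 180, 184, 194]
  ZebV AGGTTGTA/2: at [53, 78, 119, 132, 144, 205] ⇒ [55, 80, 121, 134, 146, 207]

All cut coordinates (distinct, sorted): [1, 11, 20, 46, 55, 64, 68, 80, 92, 107, 121, 130, 134, 146, 159, 168, 175, 180, 184, 194, 199, 207, 214]

Fragment lengths:
  1→11: 10 bp
  11→20: 9 bp
  20→46: 26 bp
  46→55: 9 bp
  55→64: 9 bp
  64→68: 4 bp
  68→80: 12 bp
  80→92: 12 bp
  92→107: 15 bp
  107→121: 14 bp
  121→130: 9 bp
  130→134: 4 bp
  134→146: 12 bp
  146→159: 13 bp
  159→168: 9 bp
  168→175: 7 bp
  175→180: 5 bp
  180→184: 4 bp
  184→194: 10 bp
  194→199: 5 bp
  199→207: 8 bp
  207→214: 7 bp
  214→1 (wrap): 220-214+1 = 7 bp

[4,4,4,5,5,7,7,7,8,9,9,9,9,9,10,10,12,12,12,13,14,15,26]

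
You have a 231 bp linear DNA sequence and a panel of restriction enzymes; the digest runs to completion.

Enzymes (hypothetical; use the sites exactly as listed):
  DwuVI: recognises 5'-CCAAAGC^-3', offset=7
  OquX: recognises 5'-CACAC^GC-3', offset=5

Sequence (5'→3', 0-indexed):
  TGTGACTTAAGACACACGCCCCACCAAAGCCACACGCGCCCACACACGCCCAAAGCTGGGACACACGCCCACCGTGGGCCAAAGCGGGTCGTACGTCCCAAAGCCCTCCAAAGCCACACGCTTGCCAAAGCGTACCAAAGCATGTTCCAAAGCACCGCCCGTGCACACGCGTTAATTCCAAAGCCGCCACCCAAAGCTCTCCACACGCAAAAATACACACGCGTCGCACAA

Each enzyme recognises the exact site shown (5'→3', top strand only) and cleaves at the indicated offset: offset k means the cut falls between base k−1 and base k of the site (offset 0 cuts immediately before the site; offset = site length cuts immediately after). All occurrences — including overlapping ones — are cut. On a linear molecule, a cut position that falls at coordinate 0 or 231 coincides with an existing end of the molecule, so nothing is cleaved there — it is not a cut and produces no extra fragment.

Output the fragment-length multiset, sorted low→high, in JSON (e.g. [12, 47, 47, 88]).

[5,5,9,9,10,10,10,11,12,12,12,13,13,14,15,16,17,19,19]

Per-enzyme occurrences:
  DwuVI (CCAAAGC, off=7): starts [23, 49, 78, 97, 107, 124, 134, 146, 177, 190] → cuts [30, 56, 85, 104, 114, 131, 141, 153, 184, 197]
  OquX (CACACGC, off=5): starts [12, 30, 42, 61, 114, 163, 201, 215] → cuts [17, 35, 47, 66, 119, 168, 206, 220]

Pooled cuts: [17, 30, 35, 47, 56, 66, 85, 104, 114, 119, 131, 141, 153, 168, 184, 197, 206, 220]

Fragments:
  [0,17): 17 bp
  [17,30): 13 bp
  [30,35): 5 bp
  [35,47): 12 bp
  [47,56): 9 bp
  [56,66): 10 bp
  [66,85): 19 bp
  [85,104): 19 bp
  [104,114): 10 bp
  [114,119): 5 bp
  [119,131): 12 bp
  [131,141): 10 bp
  [141,153): 12 bp
  [153,168): 15 bp
  [168,184): 16 bp
  [184,197): 13 bp
  [197,206): 9 bp
  [206,220): 14 bp
  [220,231): 11 bp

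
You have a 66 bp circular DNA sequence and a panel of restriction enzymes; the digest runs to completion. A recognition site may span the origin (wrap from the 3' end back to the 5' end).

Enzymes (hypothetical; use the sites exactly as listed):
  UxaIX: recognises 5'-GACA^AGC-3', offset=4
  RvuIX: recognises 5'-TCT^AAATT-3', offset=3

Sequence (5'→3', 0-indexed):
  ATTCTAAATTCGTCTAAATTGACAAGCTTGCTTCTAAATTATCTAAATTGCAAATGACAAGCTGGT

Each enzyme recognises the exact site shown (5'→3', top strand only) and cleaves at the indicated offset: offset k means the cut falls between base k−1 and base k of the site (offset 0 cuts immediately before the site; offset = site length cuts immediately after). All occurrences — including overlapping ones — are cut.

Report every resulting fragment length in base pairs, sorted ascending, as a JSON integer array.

[9,9,10,11,12,15]

Per-enzyme occurrences:
  UxaIX GACAAGC/4: at [20, 55] ⇒ [24, 59]
  RvuIX TCTAAATT/3: at [2, 12, 32, 41] ⇒ [5, 15, 35, 44]

Pooled cuts: [5, 15, 24, 35, 44, 59]

Fragments:
  5→15: 10 bp
  15→24: 9 bp
  24→35: 11 bp
  35→44: 9 bp
  44→59: 15 bp
  59→5 (wrap): 66-59+5 = 12 bp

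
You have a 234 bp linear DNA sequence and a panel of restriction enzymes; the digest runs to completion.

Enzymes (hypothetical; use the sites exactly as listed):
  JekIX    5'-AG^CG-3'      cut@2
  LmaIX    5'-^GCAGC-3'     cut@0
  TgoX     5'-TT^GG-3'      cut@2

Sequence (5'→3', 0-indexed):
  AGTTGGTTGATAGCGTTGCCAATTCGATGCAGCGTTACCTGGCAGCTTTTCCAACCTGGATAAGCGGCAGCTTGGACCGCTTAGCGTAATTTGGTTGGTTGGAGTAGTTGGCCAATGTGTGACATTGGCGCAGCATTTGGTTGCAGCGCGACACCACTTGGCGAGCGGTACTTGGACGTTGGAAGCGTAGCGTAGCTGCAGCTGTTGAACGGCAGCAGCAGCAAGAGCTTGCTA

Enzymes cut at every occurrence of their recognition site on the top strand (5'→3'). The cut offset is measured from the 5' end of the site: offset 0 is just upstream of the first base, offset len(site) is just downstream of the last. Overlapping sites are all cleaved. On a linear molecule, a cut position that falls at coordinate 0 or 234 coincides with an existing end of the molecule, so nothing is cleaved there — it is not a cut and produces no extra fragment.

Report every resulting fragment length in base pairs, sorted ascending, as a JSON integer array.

[2,3,3,3,4,4,4,4,4,4,5,5,6,7,7,7,8,8,9,9,9,9,11,13,14,15,17,17,23]

Per-enzyme occurrences:
  JekIX (AGCG, off=2): starts [11, 30, 62, 82, 144, 163, 183, 188] → cuts [13, 32, 64, 84, 146, 165, 185, 190]
  LmaIX (GCAGC, off=0): starts [28, 41, 66, 129, 142, 197, 211, 214, 217] → cuts [28, 41, 66, 129, 142, 197, 211, 214, 217]
  TgoX (TTGG, off=2): starts [2, 71, 90, 94, 98, 107, 124, 136, 157, 171, 178] → cuts [4, 73, 92, 96, 100, 109, 126, 138, 159, 173, 180]

Pooled cuts: [4, 13, 28, 32, 41, 64, 66, 73, 84, 92, 96, 100, 109, 126, 129, 138, 142, 146, 159, 165, 173, 180, 185, 190, 197, 211, 214, 217]

Fragment lengths:
  [0,4): 4 bp
  [4,13): 9 bp
  [13,28): 15 bp
  [28,32): 4 bp
  [32,41): 9 bp
  [41,64): 23 bp
  [64,66): 2 bp
  [66,73): 7 bp
  [73,84): 11 bp
  [84,92): 8 bp
  [92,96): 4 bp
  [96,100): 4 bp
  [100,109): 9 bp
  [109,126): 17 bp
  [126,129): 3 bp
  [129,138): 9 bp
  [138,142): 4 bp
  [142,146): 4 bp
  [146,159): 13 bp
  [159,165): 6 bp
  [165,173): 8 bp
  [173,180): 7 bp
  [180,185): 5 bp
  [185,190): 5 bp
  [190,197): 7 bp
  [197,211): 14 bp
  [211,214): 3 bp
  [214,217): 3 bp
  [217,234): 17 bp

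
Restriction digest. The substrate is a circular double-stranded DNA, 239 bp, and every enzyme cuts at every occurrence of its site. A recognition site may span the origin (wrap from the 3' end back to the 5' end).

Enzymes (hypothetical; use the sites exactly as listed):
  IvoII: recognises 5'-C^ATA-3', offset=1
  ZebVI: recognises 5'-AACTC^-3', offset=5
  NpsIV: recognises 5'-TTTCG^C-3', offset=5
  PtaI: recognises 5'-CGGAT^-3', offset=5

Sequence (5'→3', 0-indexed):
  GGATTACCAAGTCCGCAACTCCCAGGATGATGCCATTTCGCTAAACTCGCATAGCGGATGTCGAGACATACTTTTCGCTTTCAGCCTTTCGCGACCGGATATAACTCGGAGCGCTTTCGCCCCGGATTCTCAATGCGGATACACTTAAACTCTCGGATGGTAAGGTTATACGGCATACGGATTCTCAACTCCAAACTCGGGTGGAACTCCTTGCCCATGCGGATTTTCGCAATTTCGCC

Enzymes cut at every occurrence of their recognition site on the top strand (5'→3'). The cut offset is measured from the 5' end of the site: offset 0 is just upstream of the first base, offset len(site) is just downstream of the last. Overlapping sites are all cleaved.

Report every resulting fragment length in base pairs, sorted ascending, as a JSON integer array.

[2,5,6,6,7,7,8,8,8,8,8,9,9,9,10,11,12,12,13,14,15,16,17,19]

Scan for sites:
  IvoII CATA/1: at [49, 66, 173] ⇒ [50, 67, 174]
  ZebVI AACTC/5: at [16, 43, 102, 147, 186, 193, 204] ⇒ [21, 48, 107, 152, 191, 198, 209]
  NpsIV TTTCGC/5: at [35, 72, 86, 114, 224, 232] ⇒ [40, 77, 91, 119, 229, 237]
  PtaI CGGAT/5: at [54, 95, 122, 135, 153, 177, 219, 238] ⇒ [4, 59, 100, 127, 140, 158, 182, 224]

Pooled cuts: [4, 21, 40, 48, 50, 59, 67, 77, 91, 100, 107, 119, 127, 140, 152, 158, 174, 182, 191, 198, 209, 224, 229, 237]

Fragments:
  4→21: 17 bp
  21→40: 19 bp
  40→48: 8 bp
  48→50: 2 bp
  50→59: 9 bp
  59→67: 8 bp
  67→77: 10 bp
  77→91: 14 bp
  91→100: 9 bp
  100→107: 7 bp
  107→119: 12 bp
  119→127: 8 bp
  127→140: 13 bp
  140→152: 12 bp
  152→158: 6 bp
  158→174: 16 bp
  174→182: 8 bp
  182→191: 9 bp
  191→198: 7 bp
  198→209: 11 bp
  209→224: 15 bp
  224→229: 5 bp
  229→237: 8 bp
  237→4 (wrap): 239-237+4 = 6 bp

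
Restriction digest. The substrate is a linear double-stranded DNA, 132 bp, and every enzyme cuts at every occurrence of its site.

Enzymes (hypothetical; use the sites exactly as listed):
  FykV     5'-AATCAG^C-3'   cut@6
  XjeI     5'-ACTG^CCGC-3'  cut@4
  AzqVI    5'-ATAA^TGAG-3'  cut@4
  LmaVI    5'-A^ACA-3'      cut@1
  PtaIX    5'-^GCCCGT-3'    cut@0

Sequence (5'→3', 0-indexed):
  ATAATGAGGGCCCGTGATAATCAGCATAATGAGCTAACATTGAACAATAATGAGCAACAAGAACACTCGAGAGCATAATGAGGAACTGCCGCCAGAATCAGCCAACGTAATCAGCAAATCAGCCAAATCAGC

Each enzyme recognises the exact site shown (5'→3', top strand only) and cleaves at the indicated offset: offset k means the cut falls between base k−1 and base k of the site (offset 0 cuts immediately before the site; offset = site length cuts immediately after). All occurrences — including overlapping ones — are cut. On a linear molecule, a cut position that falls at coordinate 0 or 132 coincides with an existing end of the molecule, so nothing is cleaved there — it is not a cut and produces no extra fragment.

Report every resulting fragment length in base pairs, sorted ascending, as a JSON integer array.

Per-enzyme occurrences:
  FykV (AATCAGC, off=6): starts [18, 95, 108, 116, 125] → cuts [24, 101, 114, 122, 131]
  XjeI (ACTGCCGC, off=4): starts [84] → cuts [88]
  AzqVI (ATAATGAG, off=4): starts [0, 25, 46, 74] → cuts [4, 29, 50, 78]
  LmaVI (AACA, off=1): starts [35, 42, 55, 61] → cuts [36, 43, 56, 62]
  PtaIX (GCCCGT, off=0): starts [9] → cuts [9]

Pooled cuts: [4, 9, 24, 29, 36, 43, 50, 56, 62, 78, 88, 101, 114, 122, 131]

Fragments:
  [0,4): 4 bp
  [4,9): 5 bp
  [9,24): 15 bp
  [24,29): 5 bp
  [29,36): 7 bp
  [36,43): 7 bp
  [43,50): 7 bp
  [50,56): 6 bp
  [56,62): 6 bp
  [62,78): 16 bp
  [78,88): 10 bp
  [88,101): 13 bp
  [101,114): 13 bp
  [114,122): 8 bp
  [122,131): 9 bp
  [131,132): 1 bp

[1,4,5,5,6,6,7,7,7,8,9,10,13,13,15,16]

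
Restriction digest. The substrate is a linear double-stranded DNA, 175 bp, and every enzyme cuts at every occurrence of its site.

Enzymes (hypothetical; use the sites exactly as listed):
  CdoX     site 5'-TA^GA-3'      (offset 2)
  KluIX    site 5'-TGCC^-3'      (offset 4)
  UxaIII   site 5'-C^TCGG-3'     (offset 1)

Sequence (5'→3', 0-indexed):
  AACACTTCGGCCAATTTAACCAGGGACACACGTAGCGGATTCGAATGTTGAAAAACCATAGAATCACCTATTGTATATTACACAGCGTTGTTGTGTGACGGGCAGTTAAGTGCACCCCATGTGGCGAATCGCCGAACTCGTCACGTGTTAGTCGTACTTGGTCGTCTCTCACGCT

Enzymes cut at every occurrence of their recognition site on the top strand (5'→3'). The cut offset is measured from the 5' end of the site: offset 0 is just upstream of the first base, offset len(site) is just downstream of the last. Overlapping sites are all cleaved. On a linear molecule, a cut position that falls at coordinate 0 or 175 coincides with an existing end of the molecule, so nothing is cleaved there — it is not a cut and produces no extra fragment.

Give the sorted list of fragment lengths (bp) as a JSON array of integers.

Per-enzyme occurrences:
  CdoX (TAGA, off=2): starts [58] → cuts [60]
  KluIX (TGCC, off=4): no sites
  UxaIII (CTCGG, off=1): no sites

All cut coordinates (distinct, sorted): [60]

Fragment lengths:
  [0,60): 60 bp
  [60,175): 115 bp

[60,115]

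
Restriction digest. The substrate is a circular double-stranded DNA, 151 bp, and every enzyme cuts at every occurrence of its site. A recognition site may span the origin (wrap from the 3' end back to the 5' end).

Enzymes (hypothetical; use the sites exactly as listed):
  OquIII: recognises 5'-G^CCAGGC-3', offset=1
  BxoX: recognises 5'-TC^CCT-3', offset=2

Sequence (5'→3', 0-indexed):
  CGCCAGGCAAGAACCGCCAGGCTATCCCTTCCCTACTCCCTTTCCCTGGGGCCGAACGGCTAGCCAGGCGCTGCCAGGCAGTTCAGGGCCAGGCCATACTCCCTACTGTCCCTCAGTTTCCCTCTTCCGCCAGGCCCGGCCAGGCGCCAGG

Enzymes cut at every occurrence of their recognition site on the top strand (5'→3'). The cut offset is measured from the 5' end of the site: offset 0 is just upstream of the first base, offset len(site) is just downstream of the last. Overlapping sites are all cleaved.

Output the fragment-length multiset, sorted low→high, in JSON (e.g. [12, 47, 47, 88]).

Per-enzyme occurrences:
  OquIII (GCCAGGC, off=1): starts [1, 15, 62, 72, 87, 128, 138, 145] → cuts [2, 16, 63, 73, 88, 129, 139, 146]
  BxoX (TCCCT, off=2): starts [24, 29, 36, 42, 99, 108, 118] → cuts [26, 31, 38, 44, 101, 110, 120]

Pooled cuts: [2, 16, 26, 31, 38, 44, 63, 73, 88, 101, 110, 120, 129, 139, 146]

Fragment lengths:
  2→16: 14 bp
  16→26: 10 bp
  26→31: 5 bp
  31→38: 7 bp
  38→44: 6 bp
  44→63: 19 bp
  63→73: 10 bp
  73→88: 15 bp
  88→101: 13 bp
  101→110: 9 bp
  110→120: 10 bp
  120→129: 9 bp
  129→139: 10 bp
  139→146: 7 bp
  146→2 (wrap): 151-146+2 = 7 bp

[5,6,7,7,7,9,9,10,10,10,10,13,14,15,19]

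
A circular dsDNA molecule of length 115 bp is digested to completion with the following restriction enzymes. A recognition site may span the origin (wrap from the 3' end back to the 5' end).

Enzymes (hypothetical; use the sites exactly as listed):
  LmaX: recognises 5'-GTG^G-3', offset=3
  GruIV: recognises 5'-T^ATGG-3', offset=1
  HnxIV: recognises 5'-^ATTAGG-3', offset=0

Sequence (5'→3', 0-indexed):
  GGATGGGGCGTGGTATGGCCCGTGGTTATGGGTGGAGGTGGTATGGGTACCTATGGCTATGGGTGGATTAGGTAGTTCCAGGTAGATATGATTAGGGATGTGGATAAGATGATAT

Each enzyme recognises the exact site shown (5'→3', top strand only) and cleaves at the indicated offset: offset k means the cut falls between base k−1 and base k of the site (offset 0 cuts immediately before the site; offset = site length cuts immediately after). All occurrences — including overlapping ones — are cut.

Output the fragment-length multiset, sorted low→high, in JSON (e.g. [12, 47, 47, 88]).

Site scan:
  LmaX (GTGG, off=3): starts [9, 21, 31, 37, 62, 99] → cuts [12, 24, 34, 40, 65, 102]
  GruIV (TATGG, off=1): starts [13, 26, 41, 51, 57, 112] → cuts [14, 27, 42, 52, 58, 113]
  HnxIV (ATTAGG, off=0): starts [66, 90] → cuts [66, 90]

All cut coordinates (distinct, sorted): [12, 14, 24, 27, 34, 40, 42, 52, 58, 65, 66, 90, 102, 113]

Fragment lengths:
  12→14: 2 bp
  14→24: 10 bp
  24→27: 3 bp
  27→34: 7 bp
  34→40: 6 bp
  40→42: 2 bp
  42→52: 10 bp
  52→58: 6 bp
  58→65: 7 bp
  65→66: 1 bp
  66→90: 24 bp
  90→102: 12 bp
  102→113: 11 bp
  113→12 (wrap): 115-113+12 = 14 bp

[1,2,2,3,6,6,7,7,10,10,11,12,14,24]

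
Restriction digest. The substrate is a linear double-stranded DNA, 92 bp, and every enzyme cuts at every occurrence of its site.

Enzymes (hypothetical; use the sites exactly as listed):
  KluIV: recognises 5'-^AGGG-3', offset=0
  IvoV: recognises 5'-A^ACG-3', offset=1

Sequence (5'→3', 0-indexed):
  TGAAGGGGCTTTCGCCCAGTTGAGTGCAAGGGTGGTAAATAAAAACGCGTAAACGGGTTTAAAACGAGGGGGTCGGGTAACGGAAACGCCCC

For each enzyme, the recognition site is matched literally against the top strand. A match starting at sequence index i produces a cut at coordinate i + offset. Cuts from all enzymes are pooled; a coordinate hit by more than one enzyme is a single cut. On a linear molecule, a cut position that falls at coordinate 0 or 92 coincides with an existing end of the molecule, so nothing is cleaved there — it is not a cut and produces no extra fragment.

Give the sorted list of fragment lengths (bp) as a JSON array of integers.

Scan for sites:
  KluIV (AGGG, off=0): starts [3, 28, 66] → cuts [3, 28, 66]
  IvoV (AACG, off=1): starts [43, 51, 62, 78, 84] → cuts [44, 52, 63, 79, 85]

All cut coordinates (distinct, sorted): [3, 28, 44, 52, 63, 66, 79, 85]

Fragments:
  [0,3): 3 bp
  [3,28): 25 bp
  [28,44): 16 bp
  [44,52): 8 bp
  [52,63): 11 bp
  [63,66): 3 bp
  [66,79): 13 bp
  [79,85): 6 bp
  [85,92): 7 bp

[3,3,6,7,8,11,13,16,25]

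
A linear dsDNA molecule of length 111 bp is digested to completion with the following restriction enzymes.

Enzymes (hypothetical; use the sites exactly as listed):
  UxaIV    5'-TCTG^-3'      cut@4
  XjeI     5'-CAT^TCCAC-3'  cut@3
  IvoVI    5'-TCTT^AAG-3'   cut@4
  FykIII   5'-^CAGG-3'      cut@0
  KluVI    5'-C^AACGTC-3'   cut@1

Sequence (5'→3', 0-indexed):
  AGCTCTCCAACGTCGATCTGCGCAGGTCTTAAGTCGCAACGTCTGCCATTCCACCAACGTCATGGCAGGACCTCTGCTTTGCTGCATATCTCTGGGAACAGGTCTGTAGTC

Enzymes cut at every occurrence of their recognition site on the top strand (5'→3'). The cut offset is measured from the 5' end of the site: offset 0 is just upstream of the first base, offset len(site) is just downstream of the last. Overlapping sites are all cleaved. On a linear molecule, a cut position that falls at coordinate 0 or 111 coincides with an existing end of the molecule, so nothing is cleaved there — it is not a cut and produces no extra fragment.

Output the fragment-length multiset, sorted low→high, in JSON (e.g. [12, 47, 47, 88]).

Scan for sites:
  UxaIV TCTG/4: at [16, 41, 72, 90, 102] ⇒ [20, 45, 76, 94, 106]
  XjeI CATTCCAC/3: at [46] ⇒ [49]
  IvoVI TCTTAAG/4: at [26] ⇒ [30]
  FykIII CAGG/0: at [22, 65, 98] ⇒ [22, 65, 98]
  KluVI CAACGTC/1: at [7, 36, 54] ⇒ [8, 37, 55]

Pooled cuts: [8, 20, 22, 30, 37, 45, 49, 55, 65, 76, 94, 98, 106]

Fragment lengths:
  [0,8): 8 bp
  [8,20): 12 bp
  [20,22): 2 bp
  [22,30): 8 bp
  [30,37): 7 bp
  [37,45): 8 bp
  [45,49): 4 bp
  [49,55): 6 bp
  [55,65): 10 bp
  [65,76): 11 bp
  [76,94): 18 bp
  [94,98): 4 bp
  [98,106): 8 bp
  [106,111): 5 bp

[2,4,4,5,6,7,8,8,8,8,10,11,12,18]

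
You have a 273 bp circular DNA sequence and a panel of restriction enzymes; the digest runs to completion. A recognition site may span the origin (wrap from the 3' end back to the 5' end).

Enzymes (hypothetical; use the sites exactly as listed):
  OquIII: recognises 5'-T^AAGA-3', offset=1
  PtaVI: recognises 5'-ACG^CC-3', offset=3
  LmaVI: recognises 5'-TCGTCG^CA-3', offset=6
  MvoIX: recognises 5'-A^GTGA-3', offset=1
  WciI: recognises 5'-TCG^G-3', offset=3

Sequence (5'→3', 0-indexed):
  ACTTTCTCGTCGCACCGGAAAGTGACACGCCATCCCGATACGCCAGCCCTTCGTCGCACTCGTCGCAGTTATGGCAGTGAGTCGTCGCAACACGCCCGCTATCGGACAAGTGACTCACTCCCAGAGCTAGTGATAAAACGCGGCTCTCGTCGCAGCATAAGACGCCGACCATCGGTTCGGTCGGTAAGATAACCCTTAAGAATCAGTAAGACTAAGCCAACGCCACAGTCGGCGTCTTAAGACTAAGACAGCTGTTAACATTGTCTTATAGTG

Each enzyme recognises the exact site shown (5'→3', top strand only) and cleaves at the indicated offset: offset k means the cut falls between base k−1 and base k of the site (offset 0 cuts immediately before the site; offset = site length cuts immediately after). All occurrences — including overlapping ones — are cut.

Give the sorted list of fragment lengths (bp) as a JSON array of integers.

Scan for sites:
  OquIII TAAGA/1: at [157, 184, 196, 206, 237, 243] ⇒ [158, 185, 197, 207, 238, 244]
  PtaVI ACGCC/3: at [26, 39, 91, 161, 219] ⇒ [29, 42, 94, 164, 222]
  LmaVI TCGTCGCA/6: at [6, 50, 59, 81, 146] ⇒ [12, 56, 65, 87, 152]
  MvoIX AGTGA/1: at [20, 75, 108, 128, 269] ⇒ [21, 76, 109, 129, 270]
  WciI TCGG/3: at [101, 171, 176, 180, 228] ⇒ [104, 174, 179, 183, 231]

Pooled cuts: [12, 21, 29, 42, 56, 65, 76, 87, 94, 104, 109, 129, 152, 158, 164, 174, 179, 183, 185, 197, 207, 222, 231, 238, 244, 270]

Fragment lengths:
  12→21: 9 bp
  21→29: 8 bp
  29→42: 13 bp
  42→56: 14 bp
  56→65: 9 bp
  65→76: 11 bp
  76→87: 11 bp
  87→94: 7 bp
  94→104: 10 bp
  104→109: 5 bp
  109→129: 20 bp
  129→152: 23 bp
  152→158: 6 bp
  158→164: 6 bp
  164→174: 10 bp
  174→179: 5 bp
  179→183: 4 bp
  183→185: 2 bp
  185→197: 12 bp
  197→207: 10 bp
  207→222: 15 bp
  222→231: 9 bp
  231→238: 7 bp
  238→244: 6 bp
  244→270: 26 bp
  270→12 (wrap): 273-270+12 = 15 bp

[2,4,5,5,6,6,6,7,7,8,9,9,9,10,10,10,11,11,12,13,14,15,15,20,23,26]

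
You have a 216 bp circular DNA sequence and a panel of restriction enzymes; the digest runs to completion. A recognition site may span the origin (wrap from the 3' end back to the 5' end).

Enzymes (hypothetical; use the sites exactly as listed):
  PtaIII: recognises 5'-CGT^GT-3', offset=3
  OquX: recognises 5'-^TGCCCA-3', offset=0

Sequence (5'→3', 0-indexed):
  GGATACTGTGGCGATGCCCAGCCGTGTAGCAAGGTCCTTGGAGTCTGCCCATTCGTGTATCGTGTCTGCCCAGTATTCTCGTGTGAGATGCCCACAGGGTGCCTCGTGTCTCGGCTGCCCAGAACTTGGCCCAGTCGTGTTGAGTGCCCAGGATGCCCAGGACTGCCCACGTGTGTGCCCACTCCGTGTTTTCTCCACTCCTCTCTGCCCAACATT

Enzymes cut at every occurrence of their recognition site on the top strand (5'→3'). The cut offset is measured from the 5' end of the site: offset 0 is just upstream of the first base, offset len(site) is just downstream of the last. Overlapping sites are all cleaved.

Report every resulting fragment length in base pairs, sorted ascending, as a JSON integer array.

Per-enzyme occurrences:
  PtaIII CGTGT/3: at [22, 53, 60, 79, 104, 135, 169, 184] ⇒ [25, 56, 63, 82, 107, 138, 172, 187]
  OquX TGCCCA/0: at [14, 45, 66, 88, 115, 144, 153, 163, 175, 205] ⇒ [14, 45, 66, 88, 115, 144, 153, 163, 175, 205]

Pooled cuts: [14, 25, 45, 56, 63, 66, 82, 88, 107, 115, 138, 144, 153, 163, 172, 175, 187, 205]

Fragment lengths:
  14→25: 11 bp
  25→45: 20 bp
  45→56: 11 bp
  56→63: 7 bp
  63→66: 3 bp
  66→82: 16 bp
  82→88: 6 bp
  88→107: 19 bp
  107→115: 8 bp
  115→138: 23 bp
  138→144: 6 bp
  144→153: 9 bp
  153→163: 10 bp
  163→172: 9 bp
  172→175: 3 bp
  175→187: 12 bp
  187→205: 18 bp
  205→14 (wrap): 216-205+14 = 25 bp

[3,3,6,6,7,8,9,9,10,11,11,12,16,18,19,20,23,25]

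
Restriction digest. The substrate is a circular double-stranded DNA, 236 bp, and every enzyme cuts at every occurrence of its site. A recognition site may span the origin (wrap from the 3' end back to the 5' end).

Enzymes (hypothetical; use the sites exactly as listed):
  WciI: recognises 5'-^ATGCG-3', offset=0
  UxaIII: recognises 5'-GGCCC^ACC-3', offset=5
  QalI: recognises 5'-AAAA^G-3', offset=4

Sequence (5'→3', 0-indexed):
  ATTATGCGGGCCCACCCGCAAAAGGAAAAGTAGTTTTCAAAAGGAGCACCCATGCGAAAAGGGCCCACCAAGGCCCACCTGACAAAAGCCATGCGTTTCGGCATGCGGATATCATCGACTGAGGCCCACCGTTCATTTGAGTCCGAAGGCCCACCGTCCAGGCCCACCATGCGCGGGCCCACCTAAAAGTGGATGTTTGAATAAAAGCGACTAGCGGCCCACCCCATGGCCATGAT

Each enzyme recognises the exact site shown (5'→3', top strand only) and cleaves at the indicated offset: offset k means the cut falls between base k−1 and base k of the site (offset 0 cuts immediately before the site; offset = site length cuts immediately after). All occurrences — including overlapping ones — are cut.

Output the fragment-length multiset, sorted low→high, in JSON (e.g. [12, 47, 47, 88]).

[3,3,6,6,8,9,9,10,10,10,11,12,12,13,13,14,18,19,25,25]

Scan for sites:
  WciI ATGCG/0: at [3, 51, 90, 102, 168] ⇒ [3, 51, 90, 102, 168]
  UxaIII GGCCCACC/5: at [8, 61, 71, 122, 147, 160, 175, 215] ⇒ [13, 66, 76, 127, 152, 165, 180, 220]
  QalI AAAAG/4: at [19, 25, 38, 56, 83, 184, 202] ⇒ [23, 29, 42, 60, 87, 188, 206]

All cut coordinates (distinct, sorted): [3, 13, 23, 29, 42, 51, 60, 66, 76, 87, 90, 102, 127, 152, 165, 168, 180, 188, 206, 220]

Fragment lengths:
  3→13: 10 bp
  13→23: 10 bp
  23→29: 6 bp
  29→42: 13 bp
  42→51: 9 bp
  51→60: 9 bp
  60→66: 6 bp
  66→76: 10 bp
  76→87: 11 bp
  87→90: 3 bp
  90→102: 12 bp
  102→127: 25 bp
  127→152: 25 bp
  152→165: 13 bp
  165→168: 3 bp
  168→180: 12 bp
  180→188: 8 bp
  188→206: 18 bp
  206→220: 14 bp
  220→3 (wrap): 236-220+3 = 19 bp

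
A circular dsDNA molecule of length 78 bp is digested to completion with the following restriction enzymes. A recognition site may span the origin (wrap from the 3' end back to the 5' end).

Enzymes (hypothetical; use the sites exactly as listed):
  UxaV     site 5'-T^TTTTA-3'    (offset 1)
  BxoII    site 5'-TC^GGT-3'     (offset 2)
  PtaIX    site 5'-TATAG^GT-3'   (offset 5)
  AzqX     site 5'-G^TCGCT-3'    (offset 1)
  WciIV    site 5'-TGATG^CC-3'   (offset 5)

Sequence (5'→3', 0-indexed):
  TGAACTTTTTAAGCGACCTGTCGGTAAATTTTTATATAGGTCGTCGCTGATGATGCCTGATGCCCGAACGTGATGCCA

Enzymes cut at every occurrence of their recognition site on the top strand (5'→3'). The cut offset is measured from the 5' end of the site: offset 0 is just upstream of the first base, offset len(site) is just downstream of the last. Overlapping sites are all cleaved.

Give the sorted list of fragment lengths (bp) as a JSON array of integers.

[4,7,7,9,10,12,13,16]

Scan for sites:
  UxaV (TTTTTA, off=1): starts [5, 28] → cuts [6, 29]
  BxoII (TCGGT, off=2): starts [20] → cuts [22]
  PtaIX (TATAGGT, off=5): starts [34] → cuts [39]
  AzqX (GTCGCT, off=1): starts [42] → cuts [43]
  WciIV (TGATGCC, off=5): starts [50, 57, 70] → cuts [55, 62, 75]

All cut coordinates (distinct, sorted): [6, 22, 29, 39, 43, 55, 62, 75]

Fragment lengths:
  6→22: 16 bp
  22→29: 7 bp
  29→39: 10 bp
  39→43: 4 bp
  43→55: 12 bp
  55→62: 7 bp
  62→75: 13 bp
  75→6 (wrap): 78-75+6 = 9 bp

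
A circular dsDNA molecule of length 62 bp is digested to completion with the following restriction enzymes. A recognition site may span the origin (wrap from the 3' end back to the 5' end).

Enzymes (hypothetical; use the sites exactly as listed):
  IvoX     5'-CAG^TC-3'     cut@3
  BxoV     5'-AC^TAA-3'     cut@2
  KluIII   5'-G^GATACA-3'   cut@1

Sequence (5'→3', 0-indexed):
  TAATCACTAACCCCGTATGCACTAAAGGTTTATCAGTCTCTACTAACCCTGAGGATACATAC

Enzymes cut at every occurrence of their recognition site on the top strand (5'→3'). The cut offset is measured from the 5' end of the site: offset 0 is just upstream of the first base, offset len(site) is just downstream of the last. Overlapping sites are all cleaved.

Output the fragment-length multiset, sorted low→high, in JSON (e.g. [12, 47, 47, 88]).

[7,7,9,10,14,15]

Scan for sites:
  IvoX (CAGTC, off=3): starts [33] → cuts [36]
  BxoV (ACTAA, off=2): starts [5, 20, 41, 60] → cuts [0, 7, 22, 43]
  KluIII (GGATACA, off=1): starts [52] → cuts [53]

All cut coordinates (distinct, sorted): [0, 7, 22, 36, 43, 53]

Fragments:
  0→7: 7 bp
  7→22: 15 bp
  22→36: 14 bp
  36→43: 7 bp
  43→53: 10 bp
  53→0 (wrap): 62-53+0 = 9 bp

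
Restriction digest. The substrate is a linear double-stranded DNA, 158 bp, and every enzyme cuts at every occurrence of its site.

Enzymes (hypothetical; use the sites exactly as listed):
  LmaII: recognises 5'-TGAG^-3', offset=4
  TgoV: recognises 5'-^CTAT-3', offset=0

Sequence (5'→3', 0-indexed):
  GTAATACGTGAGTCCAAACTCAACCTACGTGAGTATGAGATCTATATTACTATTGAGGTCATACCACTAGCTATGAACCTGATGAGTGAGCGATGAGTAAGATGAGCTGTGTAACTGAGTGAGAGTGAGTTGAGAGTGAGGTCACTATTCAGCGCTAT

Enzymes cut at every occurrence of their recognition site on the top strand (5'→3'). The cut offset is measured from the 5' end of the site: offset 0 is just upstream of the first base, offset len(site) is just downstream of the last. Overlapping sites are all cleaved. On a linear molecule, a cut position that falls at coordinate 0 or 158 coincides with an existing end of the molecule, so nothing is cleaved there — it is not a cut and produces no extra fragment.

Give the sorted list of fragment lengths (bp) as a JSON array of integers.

[2,4,4,4,4,5,6,6,6,7,8,8,9,10,12,13,13,16,21]

Per-enzyme occurrences:
  LmaII (TGAG, off=4): starts [8, 29, 35, 53, 82, 86, 93, 102, 115, 119, 125, 130, 136] → cuts [12, 33, 39, 57, 86, 90, 97, 106, 119, 123, 129, 134, 140]
  TgoV (CTAT, off=0): starts [41, 49, 70, 144, 154] → cuts [41, 49, 70, 144, 154]

Pooled cuts: [12, 33, 39, 41, 49, 57, 70, 86, 90, 97, 106, 119, 123, 129, 134, 140, 144, 154]

Fragment lengths:
  [0,12): 12 bp
  [12,33): 21 bp
  [33,39): 6 bp
  [39,41): 2 bp
  [41,49): 8 bp
  [49,57): 8 bp
  [57,70): 13 bp
  [70,86): 16 bp
  [86,90): 4 bp
  [90,97): 7 bp
  [97,106): 9 bp
  [106,119): 13 bp
  [119,123): 4 bp
  [123,129): 6 bp
  [129,134): 5 bp
  [134,140): 6 bp
  [140,144): 4 bp
  [144,154): 10 bp
  [154,158): 4 bp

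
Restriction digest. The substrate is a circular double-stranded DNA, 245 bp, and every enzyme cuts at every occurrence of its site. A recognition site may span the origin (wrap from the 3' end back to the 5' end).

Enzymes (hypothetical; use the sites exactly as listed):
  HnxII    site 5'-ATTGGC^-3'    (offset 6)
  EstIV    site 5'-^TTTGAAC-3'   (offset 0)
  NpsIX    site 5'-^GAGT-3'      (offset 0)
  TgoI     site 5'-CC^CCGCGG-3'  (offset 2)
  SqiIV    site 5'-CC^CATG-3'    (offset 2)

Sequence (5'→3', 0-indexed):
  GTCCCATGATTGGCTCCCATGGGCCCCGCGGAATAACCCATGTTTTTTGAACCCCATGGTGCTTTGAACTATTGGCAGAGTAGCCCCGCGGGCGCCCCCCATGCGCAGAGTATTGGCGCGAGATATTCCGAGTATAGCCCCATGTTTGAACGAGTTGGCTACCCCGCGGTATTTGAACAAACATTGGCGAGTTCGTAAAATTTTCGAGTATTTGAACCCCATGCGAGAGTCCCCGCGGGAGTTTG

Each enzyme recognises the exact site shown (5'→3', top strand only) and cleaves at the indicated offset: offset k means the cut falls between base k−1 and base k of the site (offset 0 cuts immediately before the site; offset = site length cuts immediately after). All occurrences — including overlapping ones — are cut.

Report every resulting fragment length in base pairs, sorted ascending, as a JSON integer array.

[1,3,4,5,6,6,7,7,7,8,8,8,8,8,9,9,10,10,11,11,12,12,13,14,14,17,17]

Site scan:
  HnxII (ATTGGC, off=6): starts [8, 70, 111, 182] → cuts [14, 76, 117, 188]
  EstIV (TTTGAAC, off=0): starts [45, 62, 144, 171, 210] → cuts [45, 62, 144, 171, 210]
  NpsIX (GAGT, off=0): starts [77, 107, 129, 151, 188, 205, 226, 238] → cuts [77, 107, 129, 151, 188, 205, 226, 238]
  TgoI (CCCCGCGG, off=2): starts [23, 83, 161, 230] → cuts [25, 85, 163, 232]
  SqiIV (CCCATG, off=2): starts [2, 15, 36, 52, 97, 138, 217] → cuts [4, 17, 38, 54, 99, 140, 219]

All cut coordinates (distinct, sorted): [4, 14, 17, 25, 38, 45, 54, 62, 76, 77, 85, 99, 107, 117, 129, 140, 144, 151, 163, 171, 188, 205, 210, 219, 226, 232, 238]

Fragment lengths:
  4→14: 10 bp
  14→17: 3 bp
  17→25: 8 bp
  25→38: 13 bp
  38→45: 7 bp
  45→54: 9 bp
  54→62: 8 bp
  62→76: 14 bp
  76→77: 1 bp
  77→85: 8 bp
  85→99: 14 bp
  99→107: 8 bp
  107→117: 10 bp
  117→129: 12 bp
  129→140: 11 bp
  140→144: 4 bp
  144→151: 7 bp
  151→163: 12 bp
  163→171: 8 bp
  171→188: 17 bp
  188→205: 17 bp
  205→210: 5 bp
  210→219: 9 bp
  219→226: 7 bp
  226→232: 6 bp
  232→238: 6 bp
  238→4 (wrap): 245-238+4 = 11 bp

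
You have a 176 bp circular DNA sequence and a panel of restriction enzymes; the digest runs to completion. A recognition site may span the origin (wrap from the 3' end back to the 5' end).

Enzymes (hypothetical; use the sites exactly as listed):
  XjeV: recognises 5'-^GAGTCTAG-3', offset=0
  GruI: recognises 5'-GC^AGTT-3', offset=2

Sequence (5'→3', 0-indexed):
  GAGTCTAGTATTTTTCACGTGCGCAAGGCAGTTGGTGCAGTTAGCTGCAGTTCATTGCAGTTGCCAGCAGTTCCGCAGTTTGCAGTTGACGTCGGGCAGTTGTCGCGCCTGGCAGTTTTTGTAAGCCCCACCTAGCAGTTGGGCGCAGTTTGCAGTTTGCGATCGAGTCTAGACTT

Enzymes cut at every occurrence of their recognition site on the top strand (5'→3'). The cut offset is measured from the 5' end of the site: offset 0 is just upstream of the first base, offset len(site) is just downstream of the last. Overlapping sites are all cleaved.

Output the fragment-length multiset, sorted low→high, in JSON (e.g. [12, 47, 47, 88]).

Site scan:
  XjeV (GAGTCTAG, off=0): starts [0, 164] → cuts [0, 164]
  GruI (GCAGTT, off=2): starts [27, 36, 46, 56, 66, 74, 81, 95, 111, 134, 144, 151] → cuts [29, 38, 48, 58, 68, 76, 83, 97, 113, 136, 146, 153]

All cut coordinates (distinct, sorted): [0, 29, 38, 48, 58, 68, 76, 83, 97, 113, 136, 146, 153, 164]

Fragment lengths:
  0→29: 29 bp
  29→38: 9 bp
  38→48: 10 bp
  48→58: 10 bp
  58→68: 10 bp
  68→76: 8 bp
  76→83: 7 bp
  83→97: 14 bp
  97→113: 16 bp
  113→136: 23 bp
  136→146: 10 bp
  146→153: 7 bp
  153→164: 11 bp
  164→0 (wrap): 176-164+0 = 12 bp

[7,7,8,9,10,10,10,10,11,12,14,16,23,29]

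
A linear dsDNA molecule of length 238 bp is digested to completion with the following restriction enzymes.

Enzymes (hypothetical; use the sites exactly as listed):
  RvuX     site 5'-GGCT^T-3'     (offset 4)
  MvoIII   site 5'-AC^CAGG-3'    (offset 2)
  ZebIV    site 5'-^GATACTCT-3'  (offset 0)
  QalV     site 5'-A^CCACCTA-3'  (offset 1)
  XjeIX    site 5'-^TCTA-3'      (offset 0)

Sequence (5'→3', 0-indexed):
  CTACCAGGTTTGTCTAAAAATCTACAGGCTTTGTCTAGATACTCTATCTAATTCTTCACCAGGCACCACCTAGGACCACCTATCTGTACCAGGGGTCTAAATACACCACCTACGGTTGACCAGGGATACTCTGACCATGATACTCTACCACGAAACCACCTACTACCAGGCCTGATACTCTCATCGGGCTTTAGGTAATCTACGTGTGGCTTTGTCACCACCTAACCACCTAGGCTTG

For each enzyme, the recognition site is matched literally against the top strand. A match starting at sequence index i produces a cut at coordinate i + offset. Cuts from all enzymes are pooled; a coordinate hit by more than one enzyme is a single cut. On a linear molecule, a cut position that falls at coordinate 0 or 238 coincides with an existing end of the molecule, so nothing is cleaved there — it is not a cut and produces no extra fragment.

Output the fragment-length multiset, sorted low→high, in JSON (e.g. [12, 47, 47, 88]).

Site scan:
  RvuX (GGCTT, off=4): starts [26, 186, 207, 232] → cuts [30, 190, 211, 236]
  MvoIII (ACCAGG, off=2): starts [2, 57, 87, 118, 164] → cuts [4, 59, 89, 120, 166]
  ZebIV (GATACTCT, off=0): starts [37, 124, 138, 173] → cuts [37, 124, 138, 173]
  QalV (ACCACCTA, off=1): starts [64, 74, 104, 154, 216, 224] → cuts [65, 75, 105, 155, 217, 225]
  XjeIX (TCTA, off=0): starts [12, 20, 33, 42, 46, 95, 143, 198] → cuts [12, 20, 33, 42, 46, 95, 143, 198]

All cut coordinates (distinct, sorted): [4, 12, 20, 30, 33, 37, 42, 46, 59, 65, 75, 89, 95, 105, 120, 124, 138, 143, 155, 166, 173, 190, 198, 211, 217, 225, 236]

Fragment lengths:
  [0,4): 4 bp
  [4,12): 8 bp
  [12,20): 8 bp
  [20,30): 10 bp
  [30,33): 3 bp
  [33,37): 4 bp
  [37,42): 5 bp
  [42,46): 4 bp
  [46,59): 13 bp
  [59,65): 6 bp
  [65,75): 10 bp
  [75,89): 14 bp
  [89,95): 6 bp
  [95,105): 10 bp
  [105,120): 15 bp
  [120,124): 4 bp
  [124,138): 14 bp
  [138,143): 5 bp
  [143,155): 12 bp
  [155,166): 11 bp
  [166,173): 7 bp
  [173,190): 17 bp
  [190,198): 8 bp
  [198,211): 13 bp
  [211,217): 6 bp
  [217,225): 8 bp
  [225,236): 11 bp
  [236,238): 2 bp

[2,3,4,4,4,4,5,5,6,6,6,7,8,8,8,8,10,10,10,11,11,12,13,13,14,14,15,17]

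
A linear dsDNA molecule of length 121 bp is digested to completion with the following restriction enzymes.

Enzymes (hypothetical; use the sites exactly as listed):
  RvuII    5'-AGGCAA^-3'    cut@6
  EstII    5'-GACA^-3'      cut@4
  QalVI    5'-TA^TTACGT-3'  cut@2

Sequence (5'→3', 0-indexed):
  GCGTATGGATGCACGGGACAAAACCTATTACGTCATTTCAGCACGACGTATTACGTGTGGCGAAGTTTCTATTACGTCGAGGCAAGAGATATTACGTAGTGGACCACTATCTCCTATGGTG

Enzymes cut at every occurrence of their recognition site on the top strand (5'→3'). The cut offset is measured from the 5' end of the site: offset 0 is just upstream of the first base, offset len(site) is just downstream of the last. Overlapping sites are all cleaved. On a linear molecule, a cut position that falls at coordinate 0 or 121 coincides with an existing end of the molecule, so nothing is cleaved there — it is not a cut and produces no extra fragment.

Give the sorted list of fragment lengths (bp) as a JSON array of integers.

Per-enzyme occurrences:
  RvuII AGGCAA/6: at [79] ⇒ [85]
  EstII GACA/4: at [16] ⇒ [20]
  QalVI TATTACGT/2: at [25, 48, 69, 89] ⇒ [27, 50, 71, 91]

All cut coordinates (distinct, sorted): [20, 27, 50, 71, 85, 91]

Fragments:
  [0,20): 20 bp
  [20,27): 7 bp
  [27,50): 23 bp
  [50,71): 21 bp
  [71,85): 14 bp
  [85,91): 6 bp
  [91,121): 30 bp

[6,7,14,20,21,23,30]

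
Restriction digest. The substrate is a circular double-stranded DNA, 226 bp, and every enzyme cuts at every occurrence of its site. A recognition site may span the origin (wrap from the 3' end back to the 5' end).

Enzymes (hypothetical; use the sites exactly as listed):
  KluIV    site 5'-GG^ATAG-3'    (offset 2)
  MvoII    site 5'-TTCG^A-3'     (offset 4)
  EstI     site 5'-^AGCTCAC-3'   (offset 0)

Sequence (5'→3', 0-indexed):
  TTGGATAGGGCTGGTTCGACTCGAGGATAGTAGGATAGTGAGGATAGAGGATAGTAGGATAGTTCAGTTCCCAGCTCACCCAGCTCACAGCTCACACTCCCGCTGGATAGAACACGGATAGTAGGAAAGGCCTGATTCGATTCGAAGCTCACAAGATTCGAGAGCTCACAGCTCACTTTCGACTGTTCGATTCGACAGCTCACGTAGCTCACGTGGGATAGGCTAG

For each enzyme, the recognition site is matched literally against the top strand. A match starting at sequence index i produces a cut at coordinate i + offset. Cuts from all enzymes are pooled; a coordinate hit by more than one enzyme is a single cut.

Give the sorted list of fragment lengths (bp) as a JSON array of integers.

[1,2,2,5,5,7,7,7,8,8,8,8,9,9,9,11,12,12,13,14,14,15,18,22]

Site scan:
  KluIV (GGATAG, off=2): starts [2, 24, 32, 41, 48, 56, 104, 115, 215] → cuts [4, 26, 34, 43, 50, 58, 106, 117, 217]
  MvoII (TTCGA, off=4): starts [14, 135, 140, 156, 177, 185, 190] → cuts [18, 139, 144, 160, 181, 189, 194]
  EstI (AGCTCAC, off=0): starts [72, 81, 88, 145, 162, 169, 196, 205] → cuts [72, 81, 88, 145, 162, 169, 196, 205]

All cut coordinates (distinct, sorted): [4, 18, 26, 34, 43, 50, 58, 72, 81, 88, 106, 117, 139, 144, 145, 160, 162, 169, 181, 189, 194, 196, 205, 217]

Fragments:
  4→18: 14 bp
  18→26: 8 bp
  26→34: 8 bp
  34→43: 9 bp
  43→50: 7 bp
  50→58: 8 bp
  58→72: 14 bp
  72→81: 9 bp
  81→88: 7 bp
  88→106: 18 bp
  106→117: 11 bp
  117→139: 22 bp
  139→144: 5 bp
  144→145: 1 bp
  145→160: 15 bp
  160→162: 2 bp
  162→169: 7 bp
  169→181: 12 bp
  181→189: 8 bp
  189→194: 5 bp
  194→196: 2 bp
  196→205: 9 bp
  205→217: 12 bp
  217→4 (wrap): 226-217+4 = 13 bp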